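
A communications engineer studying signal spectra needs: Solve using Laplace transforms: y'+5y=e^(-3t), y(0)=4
Take L: sY - 4+5Y = 1/(s+3)
Y(s+5) = 1/(s+3)+4
Y = 1/((s+3)(s+5))+4/(s+5)
Partial fractions: 1/((s+3)(s+5)) = (1/2)/(s+3) - (1/2)/(s+5)
So Y = (1/2)/(s+3)+(7/2)/(s+5)
Inverse Laplace transform (L^(-1){1/(s+3)} = e^(-3t), L^(-1){1/(s+5)} = e^(-5t)):

Answer: y(t) = (1/2)·e^(-3t)+(7/2)·e^(-5t)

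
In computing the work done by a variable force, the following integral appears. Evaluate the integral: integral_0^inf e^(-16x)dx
integral_0^inf e^(-16x) dx = [-1/16 * e^(-16x)]_0^inf
= 0 - (-1/16) = 1/16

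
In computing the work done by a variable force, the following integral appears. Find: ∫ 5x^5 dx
Using power rule: ∫ 5x^5 dx = 5/6 x^6 + C = (5/6)x^6 + C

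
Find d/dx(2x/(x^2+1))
Quotient rule: (f/g)' = (f'g - fg')/g²
f = 2x, f' = 2
g = x^2+1, g' = 2x

Answer: (2·(x^2+1)-4x^2)/(x^2+1)²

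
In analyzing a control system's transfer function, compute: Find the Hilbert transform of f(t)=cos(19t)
The Hilbert transform shifts each frequency component by -pi/2.
H{cos(wt)}=sin(wt)
With w=19: H{cos(19t)}=sin(19t)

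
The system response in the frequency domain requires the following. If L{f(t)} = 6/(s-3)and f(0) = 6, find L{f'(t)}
L{f'(t)} = s·F(s) - f(0) = 6s/(s-3)-6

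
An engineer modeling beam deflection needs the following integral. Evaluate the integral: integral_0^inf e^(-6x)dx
integral_0^inf e^(-6x) dx=[-1/6 * e^(-6x)]_0^inf
=0 - (-1/6)=1/6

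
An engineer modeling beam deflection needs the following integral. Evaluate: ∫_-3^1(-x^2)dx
Step 1: Find antiderivative F(x)=(-1/3)x^3
Step 2: F(1) - F(-3)=-1/3 - (9)=-28/3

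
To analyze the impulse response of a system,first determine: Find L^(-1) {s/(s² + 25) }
L^(-1){s/(s² + w²)}=cos(wt)
Here w=5

Answer: cos(5t)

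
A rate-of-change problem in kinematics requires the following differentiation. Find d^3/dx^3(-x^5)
Apply power rule 3 times:
d^1: -5x^4
d^2: -20x^3
d^3: -60x^2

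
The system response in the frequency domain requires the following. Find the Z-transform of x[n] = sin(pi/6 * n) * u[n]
Z{sin(w0*n)*u[n]} = z*sin(w0)/(z^2-2z*cos(w0)+1)
With w0 = pi/6: X(z) = z*sin(pi/6)/(z^2-2z*cos(pi/6)+1)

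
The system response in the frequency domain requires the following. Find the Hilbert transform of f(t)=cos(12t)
The Hilbert transform shifts each frequency component by -pi/2.
H{cos(wt)} = sin(wt)
With w = 12: H{cos(12t)} = sin(12t)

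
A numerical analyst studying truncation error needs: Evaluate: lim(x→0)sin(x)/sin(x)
sin(u) ≈ u for small u:
sin(x)/sin(x) ≈ x/(x) = 1/1

Answer: 1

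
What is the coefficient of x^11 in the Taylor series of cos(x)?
cos(x) has only even powers. Coefficient of x^11 = 0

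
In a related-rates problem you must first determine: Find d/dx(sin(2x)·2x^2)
Product rule: (fg)' = f'g+fg'
f = sin(2x), f' = 2·cos(2x)
g = 2x^2, g' = 4x

Answer: 4·cos(2x)·x^2+4·sin(2x)·x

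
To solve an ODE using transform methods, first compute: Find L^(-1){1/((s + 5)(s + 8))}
Partial fractions: 1/((s+5)(s+8))=A/(s+5)+B/(s+8)
Cover-up: A=1/(s+8)|_{s=-5}=1/3; B=1/(s+5)|_{s=-8}=-1/3
L^(-1)=(1/3)e^(-5t) - (1/3)e^(-8t)

Answer: (1/3)(e^(-5t) - e^(-8t))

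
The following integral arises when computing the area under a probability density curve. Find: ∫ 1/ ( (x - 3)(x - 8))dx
Partial fractions: 1/((x-3)(x-8))=A/(x-3)+B/(x-8)
A=-1/5, B=1/5
∫ [-1/5· 1/(x-3)+1/5· 1/(x-8)] dx
=(1/5)[ln|x-8| - ln|x-3|]+C

Answer: (1/5)·ln|(x-8)/(x-3)|+C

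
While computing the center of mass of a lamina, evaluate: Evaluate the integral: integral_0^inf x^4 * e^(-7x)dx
This is a Gamma integral. Substitute u=7x (du=7 dx):
integral_0^inf x^4*e^(-7x) dx=(1/7^5) integral_0^inf u^4*e^(-u) du
=Gamma(5)/7^5=4!/7^5=24/16807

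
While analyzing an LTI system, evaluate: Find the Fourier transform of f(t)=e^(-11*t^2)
The Fourier transform of a Gaussian e^(-a*t^2) is sqrt(pi/a)*e^(-omega^2/(4a)).
With a=11: F(omega)=sqrt(pi/11)*e^(-omega^2/44)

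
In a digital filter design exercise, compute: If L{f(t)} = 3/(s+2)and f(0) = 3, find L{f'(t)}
L{f'(t)}=s·F(s) - f(0)=3s/(s + 2) - 3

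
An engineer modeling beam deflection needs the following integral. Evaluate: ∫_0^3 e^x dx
Antiderivative: e^x
Evaluate: (e^3 - 1)

Answer: e^3 - 1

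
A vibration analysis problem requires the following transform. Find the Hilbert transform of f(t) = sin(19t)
The Hilbert transform shifts each frequency component by -pi/2.
H{sin(wt)}=-cos(wt)
With w=19: H{sin(19t)}=-cos(19t)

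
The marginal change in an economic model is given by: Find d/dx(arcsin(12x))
d/dx[arcsin(u)]=u'/√(1-u²), u=12x, u'=12

Answer: 12/√(1 - 144x²)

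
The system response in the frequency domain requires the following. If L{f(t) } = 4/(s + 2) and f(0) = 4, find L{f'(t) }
L{f'(t)} = s·F(s) - f(0) = 4s/(s + 2) - 4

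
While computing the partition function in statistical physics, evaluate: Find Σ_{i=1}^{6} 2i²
= 2·n(n + 1)(2n + 1)/6 = 2·6·7·13/6 = 182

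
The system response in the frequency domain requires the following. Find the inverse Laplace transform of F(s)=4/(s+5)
L^(-1){4/(s-a)} = c·e^(at)
Here a = -5, c = 4

Answer: 4e^(-5t)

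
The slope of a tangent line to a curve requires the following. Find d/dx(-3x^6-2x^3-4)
Power rule: d/dx(ax^n) = n·a·x^(n-1)
Term by term: -18·x^5-6·x^2

Answer: -18x^5-6x^2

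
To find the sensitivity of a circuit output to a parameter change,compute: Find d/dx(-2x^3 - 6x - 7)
Power rule: d/dx(ax^n)=n·a·x^(n-1)
Term by term: -6·x^2 - 6

Answer: -6x^2 - 6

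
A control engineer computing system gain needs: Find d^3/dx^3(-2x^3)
Apply power rule 3 times:
d^1: -6x^2
d^2: -12x
d^3: -12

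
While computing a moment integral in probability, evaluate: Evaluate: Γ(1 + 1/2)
Γ(n + 1/2)=(2n)!√π/(4^n·n!)
=2√π/(4·1)=(1/2)·√π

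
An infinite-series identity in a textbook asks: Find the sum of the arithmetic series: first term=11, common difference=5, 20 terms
Last term: a_n = 11 + (20 - 1)·5 = 106
Sum = n(a_1 + a_n)/2 = 20(11 + 106)/2 = 1170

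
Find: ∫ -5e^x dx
Since d/dx[e^x] = +e^x, we get -5e^x+C

Answer: -5e^x+C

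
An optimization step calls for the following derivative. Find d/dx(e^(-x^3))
Chain rule: d/dx[e^u]=e^u · u' where u=-x^3
u'=-3x^2

Answer: -3x^2·e^(-x^3)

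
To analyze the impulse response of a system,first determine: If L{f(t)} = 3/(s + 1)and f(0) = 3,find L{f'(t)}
L{f'(t)}=s·F(s) - f(0)=3s/(s + 1) - 3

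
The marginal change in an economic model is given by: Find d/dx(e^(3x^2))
Chain rule: d/dx[e^u] = e^u · u' where u = 3x^2
u' = 6x

Answer: 6x·e^(3x^2)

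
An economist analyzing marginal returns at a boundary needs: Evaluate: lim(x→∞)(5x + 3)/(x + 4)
Divide numerator and denominator by x:
lim (5 + 3/x)/(1 + 4/x)=5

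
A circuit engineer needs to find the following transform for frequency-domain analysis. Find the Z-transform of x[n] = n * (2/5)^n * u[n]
Using the property Z{n * a^n * u[n]}=az/(z-a)^2
With a=2/5: X(z)=(2/5)z/(z - 2/5)^2, |z| > 2/5

Answer: (2/5)z/(z - 2/5)^2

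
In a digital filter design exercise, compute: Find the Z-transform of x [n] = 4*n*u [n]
Z{n*u[n]} = z/(z-1)^2
By linearity: Z{4*n*u[n]} = 4z/(z-1)^2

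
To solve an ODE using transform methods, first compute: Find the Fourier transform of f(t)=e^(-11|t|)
Using the standard pair: F{e^(-a|t|)} = 2a/(a^2 + omega^2)
With a = 11: F(omega) = 22/(121 + omega^2)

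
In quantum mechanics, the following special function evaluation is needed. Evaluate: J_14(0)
J_n(0)=0 for all n > 0 (Bessel function of first kind)
J_14(0)=0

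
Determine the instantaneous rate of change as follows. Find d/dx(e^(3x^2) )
Chain rule: d/dx[e^u]=e^u · u' where u=3x^2
u'=6x

Answer: 6x·e^(3x^2)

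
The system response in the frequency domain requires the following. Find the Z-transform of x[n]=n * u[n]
Standard pair: Z{n * u[n]}=z/(z-1)^2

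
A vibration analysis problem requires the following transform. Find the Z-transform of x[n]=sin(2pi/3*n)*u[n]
Z{sin(w0*n)*u[n]} = z*sin(w0)/(z^2-2z*cos(w0)+1)
With w0 = 2pi/3: X(z) = z*sin(2pi/3)/(z^2-2z*cos(2pi/3)+1)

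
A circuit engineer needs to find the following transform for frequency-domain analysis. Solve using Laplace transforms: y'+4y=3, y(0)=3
Take L of both sides: sY(s)-3+4Y(s) = 3/s
Y(s)(s+4) = 3/s+3
Y(s) = 3/(s(s+4))+3/(s+4)
Partial fractions: 3/(s(s+4)) = (3/4)/s - (3/4)/(s+4)
So Y(s) = (3/4)/s+(9/4)/(s+4)
Inverse transform (L^(-1){1/s} = 1, L^(-1){1/(s+4)} = e^(-4t)):

Answer: y(t) = 3/4+(9/4)·e^(-4t)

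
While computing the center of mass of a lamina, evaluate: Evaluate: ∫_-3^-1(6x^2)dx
Step 1: Find antiderivative F(x) = 2x^3
Step 2: F(-1) - F(-3) = -2 - (-54) = 52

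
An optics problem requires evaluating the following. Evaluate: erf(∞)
erf(∞)=1 (the error function converges to 1)

Answer: 1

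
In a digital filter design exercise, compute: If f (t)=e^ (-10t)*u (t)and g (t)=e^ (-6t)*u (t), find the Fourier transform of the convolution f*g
By the convolution theorem: F{f * g}=F(omega) * G(omega)
F(omega)=1/(10+j * omega), G(omega)=1/(6+j * omega)
F{f * g}=1/((10+j * omega)(6+j * omega))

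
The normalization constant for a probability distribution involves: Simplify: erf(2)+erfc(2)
By definition erfc(x)=1 - erf(x)
erf(2)+erfc(2)=erf(2)+1 - erf(2)=1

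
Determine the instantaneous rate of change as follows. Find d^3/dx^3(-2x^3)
Apply power rule 3 times:
d^1: -6x^2
d^2: -12x
d^3: -12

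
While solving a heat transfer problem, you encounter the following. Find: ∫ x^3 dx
Using power rule: ∫ x^3 dx = 1/4 x^4+C = (1/4)x^4+C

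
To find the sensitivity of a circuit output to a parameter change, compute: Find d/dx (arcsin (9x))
d/dx[arcsin(u)]=u'/√(1-u²), u=9x, u'=9

Answer: 9/√(1 - 81x²)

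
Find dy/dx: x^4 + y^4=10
Differentiate: 4x^3+4y^3·(dy/dx)=0
dy/dx=-4x^3/(4y^3)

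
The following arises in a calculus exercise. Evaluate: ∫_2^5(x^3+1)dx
Step 1: Find antiderivative F(x) = (1/4)x^4+x
Step 2: F(5) - F(2) = 645/4 - (6) = 621/4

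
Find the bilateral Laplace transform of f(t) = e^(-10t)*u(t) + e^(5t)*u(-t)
For e^(-10t)*u(t): L=1/(s + 10), Re(s) > -10
For e^(5t)*u(-t): L=-1/(s-5), Re(s) < 5
Combined: F(s)=1/(s + 10) - 1/(s-5), -10 < Re(s) < 5

Answer: 1/(s + 10) - 1/(s-5), ROC: -10 < Re(s) < 5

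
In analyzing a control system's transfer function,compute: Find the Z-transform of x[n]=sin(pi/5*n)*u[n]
Z{sin(w0 * n) * u[n]}=z * sin(w0)/(z^2-2z * cos(w0)+1)
With w0=pi/5: X(z)=z * sin(pi/5)/(z^2-2z * cos(pi/5)+1)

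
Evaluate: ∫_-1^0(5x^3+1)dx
Step 1: Find antiderivative F(x) = (5/4)x^4 + x
Step 2: F(0) - F(-1) = 0 - (1/4) = -1/4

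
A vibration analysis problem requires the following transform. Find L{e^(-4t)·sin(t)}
First shifting: L{e^(at)f(t)}=F(s-a)
L{sin(t)}=1/(s² + 1)
Shift: 1/((s + 4)² + 1)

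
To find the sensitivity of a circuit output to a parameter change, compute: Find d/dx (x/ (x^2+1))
Quotient rule: (f/g)' = (f'g - fg')/g²
f = x, f' = 1
g = x^2+1, g' = 2x

Answer: (1·(x^2+1)-2x^2)/(x^2+1)²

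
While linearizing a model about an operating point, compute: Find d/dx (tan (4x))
Chain rule: d/dx[tan(u)]=sec²(u)·u' where u=4x
u'=4

Answer: 4·sec²(4x)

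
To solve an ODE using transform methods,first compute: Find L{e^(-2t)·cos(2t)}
First shifting: L{e^(at)f(t)}=F(s-a)
L{cos(2t)}=s/(s² + 4)
Shift: (s + 2)/((s + 2)² + 4)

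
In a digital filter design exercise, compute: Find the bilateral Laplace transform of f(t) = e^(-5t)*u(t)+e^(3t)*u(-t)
For e^(-5t) * u(t): L=1/(s + 5), Re(s) > -5
For e^(3t) * u(-t): L=-1/(s-3), Re(s) < 3
Combined: F(s)=1/(s + 5) - 1/(s-3), -5 < Re(s) < 3

Answer: 1/(s + 5) - 1/(s-3), ROC: -5 < Re(s) < 3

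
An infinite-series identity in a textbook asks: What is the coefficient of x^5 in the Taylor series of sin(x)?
sin(x)=Σ (-1)^k x^(2k+1)/(2k+1)!
For x^5: (-1)^2/5!=1/120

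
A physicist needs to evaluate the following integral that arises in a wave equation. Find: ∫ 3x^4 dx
Using power rule: ∫ 3x^4 dx = 3/5 x^5 + C = (3/5)x^5 + C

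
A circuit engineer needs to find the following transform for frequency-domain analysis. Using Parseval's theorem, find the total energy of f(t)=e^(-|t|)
Parseval's theorem: E=integral |f(t)|^2 dt=(1/2pi) integral |F(omega)|^2 domega
E=integral_{-inf}^{inf} e^(-2|t|) dt=2 * integral_0^inf e^(-2t) dt=2/(2 * 1)=1/1

Answer: 1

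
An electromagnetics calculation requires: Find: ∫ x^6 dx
Using power rule: ∫ x^6 dx=1/7 x^7+C=(1/7)x^7+C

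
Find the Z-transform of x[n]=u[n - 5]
Using the time-shift property: Z{u[n-5]} = z^(-5) * z/(z-1)
= z^(-4)/(z-1)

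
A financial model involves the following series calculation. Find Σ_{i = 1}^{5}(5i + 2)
= 5·Σ i + 2·5 = 5·15 + 10 = 85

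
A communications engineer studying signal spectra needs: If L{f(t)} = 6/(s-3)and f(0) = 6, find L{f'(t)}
L{f'(t)}=s·F(s) - f(0)=6s/(s-3) - 6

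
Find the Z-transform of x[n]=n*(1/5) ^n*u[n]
Using the property Z{n * a^n * u[n]} = az/(z-a)^2
With a = 1/5: X(z) = (1/5)z/(z - 1/5)^2, |z| > 1/5

Answer: (1/5)z/(z - 1/5)^2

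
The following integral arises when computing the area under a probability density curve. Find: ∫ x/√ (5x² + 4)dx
Let u = 5x²+4, du = 10x dx
∫ (1/10)·u^(-1/2) du = √u/5+C

Answer: √(5x²+4)/5+C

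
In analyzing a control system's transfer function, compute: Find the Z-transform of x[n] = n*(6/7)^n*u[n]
Using the property Z{n * a^n * u[n]}=az/(z-a)^2
With a=6/7: X(z)=(6/7)z/(z - 6/7)^2, |z| > 6/7

Answer: (6/7)z/(z - 6/7)^2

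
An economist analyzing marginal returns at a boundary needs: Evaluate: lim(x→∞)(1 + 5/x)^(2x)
Rewrite as [(1 + 5/x)^x]^2.
lim(1 + 5/x)^x = e^5, so limit = (e^5)^2 = e^10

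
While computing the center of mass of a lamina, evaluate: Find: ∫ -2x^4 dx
Using power rule: ∫ -2x^4 dx = -2/5 x^5+C = (-2/5)x^5+C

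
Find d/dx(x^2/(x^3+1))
Quotient rule: (f/g)'=(f'g - fg')/g²
f=x^2, f'=2x
g=x^3+1, g'=3x^2

Answer: (2x·(x^3+1)-3x^4)/(x^3+1)²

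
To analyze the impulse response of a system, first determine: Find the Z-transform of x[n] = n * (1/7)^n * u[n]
Using the property Z{n * a^n * u[n]}=az/(z-a)^2
With a=1/7: X(z)=(1/7)z/(z - 1/7)^2, |z| > 1/7

Answer: (1/7)z/(z - 1/7)^2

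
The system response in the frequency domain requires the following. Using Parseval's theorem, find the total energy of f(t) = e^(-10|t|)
Parseval's theorem: E = integral |f(t)|^2 dt = (1/2pi) integral |F(omega)|^2 domega
E = integral_{-inf}^{inf} e^(-20|t|) dt = 2*integral_0^inf e^(-20t) dt = 2/(2*10) = 1/10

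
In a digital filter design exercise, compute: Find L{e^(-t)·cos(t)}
First shifting: L{e^(at)f(t)}=F(s-a)
L{cos(t)}=s/(s²+1)
Shift: (s+1)/((s+1)²+1)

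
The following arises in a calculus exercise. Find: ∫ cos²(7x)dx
Using identity cos²(u)=(1 + cos(2u))/2:
∫ (1 + cos(14x))/2 dx=x/2 + sin(14x)/28 + C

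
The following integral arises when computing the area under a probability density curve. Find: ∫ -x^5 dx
Using power rule: ∫ -x^5 dx=-1/6 x^6 + C=(-1/6)x^6 + C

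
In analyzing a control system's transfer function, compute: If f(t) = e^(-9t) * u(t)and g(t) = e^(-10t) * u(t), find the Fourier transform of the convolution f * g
By the convolution theorem: F{f*g}=F(omega)*G(omega)
F(omega)=1/(9+j*omega), G(omega)=1/(10+j*omega)
F{f*g}=1/((9+j*omega)(10+j*omega))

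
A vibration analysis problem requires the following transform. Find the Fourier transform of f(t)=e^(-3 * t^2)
The Fourier transform of a Gaussian e^(-a*t^2) is sqrt(pi/a)*e^(-omega^2/(4a)).
With a=3: F(omega)=sqrt(pi/3)*e^(-omega^2/12)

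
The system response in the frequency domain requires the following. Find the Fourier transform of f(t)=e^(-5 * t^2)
The Fourier transform of a Gaussian e^(-a * t^2) is sqrt(pi/a) * e^(-omega^2/(4a)).
With a=5: F(omega)=sqrt(pi/5) * e^(-omega^2/20)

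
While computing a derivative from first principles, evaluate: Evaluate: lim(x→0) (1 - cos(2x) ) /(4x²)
Using 1-cos(u) ≈ u²/2 for small u:
(1-cos(2x)) ≈ (2x)²/2 = 4x²/2
So limit = 4/(2·4) = 1/2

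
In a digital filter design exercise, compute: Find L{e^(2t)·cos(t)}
First shifting: L{e^(at)f(t)}=F(s-a)
L{cos(t)}=s/(s²+1)
Shift: (s-2)/((s-2)²+1)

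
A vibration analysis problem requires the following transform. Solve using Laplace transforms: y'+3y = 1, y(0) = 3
Take L of both sides: sY(s)-3+3Y(s)=1/s
Y(s)(s+3)=1/s+3
Y(s)=1/(s(s+3))+3/(s+3)
Partial fractions: 1/(s(s+3))=(1/3)/s - (1/3)/(s+3)
So Y(s)=(1/3)/s+(8/3)/(s+3)
Inverse transform (L^(-1){1/s}=1, L^(-1){1/(s+3)}=e^(-3t)):

Answer: y(t)=1/3+(8/3)·e^(-3t)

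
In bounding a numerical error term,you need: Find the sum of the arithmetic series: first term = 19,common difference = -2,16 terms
Last term: a_n=19 + (16 - 1)·-2=-11
Sum=n(a_1 + a_n)/2=16(19 + (-11))/2=64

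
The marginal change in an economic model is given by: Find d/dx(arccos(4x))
d/dx[arccos(u)] = -u'/√(1-u²), u = 4x, u' = 4

Answer: -4/√(1 - 16x²)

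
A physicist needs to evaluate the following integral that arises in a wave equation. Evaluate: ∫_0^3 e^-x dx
Antiderivative: -e^-x
Evaluate: -(e^-3 - 1)

Answer: (e^-3 - 1)/(-1)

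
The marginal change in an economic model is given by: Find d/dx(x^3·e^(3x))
Product rule: (fg)'=f'g + fg'
f=x^3, f'=3x^2
g=e^(3x), g'=3·e^(3x)

Answer: 3x^2·e^(3x) + 3x^3·e^(3x)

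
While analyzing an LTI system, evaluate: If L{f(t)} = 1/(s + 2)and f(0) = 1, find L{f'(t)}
L{f'(t)}=s·F(s) - f(0)=s/(s + 2) - 1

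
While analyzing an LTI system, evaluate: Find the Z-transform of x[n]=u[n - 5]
Using the time-shift property: Z{u[n-5]} = z^(-5)*z/(z-1)
= z^(-4)/(z-1)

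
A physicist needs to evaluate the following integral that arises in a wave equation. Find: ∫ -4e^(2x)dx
Since d/dx[e^(2x)]=2e^(2x), we get -2 e^(2x)+C

Answer: -2e^(2x)+C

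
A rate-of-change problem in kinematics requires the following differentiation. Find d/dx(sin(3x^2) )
Chain rule: d/dx[sin(u)] = cos(u)·u' where u = 3x^2
u' = 6x

Answer: 6x·cos(3x^2)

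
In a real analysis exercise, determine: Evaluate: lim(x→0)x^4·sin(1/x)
Squeeze theorem: -|x^4| ≤ x^4·sin(1/x) ≤ |x^4|
Since x^4 → 0 as x → 0, by squeeze theorem the limit is 0

Answer: 0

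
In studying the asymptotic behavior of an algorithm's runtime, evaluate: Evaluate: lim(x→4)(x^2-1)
Polynomial is continuous, so substitute x = 4:
1·4^2 - 1 = 15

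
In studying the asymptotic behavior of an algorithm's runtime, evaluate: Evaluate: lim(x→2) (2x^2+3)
Polynomial is continuous, so substitute x=2:
2·2^2 + 3=11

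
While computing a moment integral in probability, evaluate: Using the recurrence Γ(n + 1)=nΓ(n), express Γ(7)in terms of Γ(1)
Γ(7) = 6Γ(6) = 6·5Γ(5) = ... = 6!·Γ(1) = 720·Γ(1)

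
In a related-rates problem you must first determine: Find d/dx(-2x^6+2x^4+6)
Power rule: d/dx(ax^n)=n·a·x^(n-1)
Term by term: -12·x^5 + 8·x^3

Answer: -12x^5 + 8x^3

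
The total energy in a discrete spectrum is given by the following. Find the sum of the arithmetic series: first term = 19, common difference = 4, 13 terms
Last term: a_n=19+(13-1)·4=67
Sum=n(a_1+a_n)/2=13(19+67)/2=559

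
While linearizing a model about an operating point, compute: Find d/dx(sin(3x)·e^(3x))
Product rule: (fg)'=f'g + fg'
f=sin(3x), f'=3·cos(3x)
g=e^(3x), g'=3·e^(3x)

Answer: 3·cos(3x)·e^(3x) + 3·sin(3x)·e^(3x)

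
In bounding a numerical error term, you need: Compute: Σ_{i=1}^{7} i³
Using formula: Σ i^3=[n(n+1)/2]²=[7·8/2]²=784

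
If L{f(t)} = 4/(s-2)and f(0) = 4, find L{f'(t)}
L{f'(t)}=s·F(s) - f(0)=4s/(s-2) - 4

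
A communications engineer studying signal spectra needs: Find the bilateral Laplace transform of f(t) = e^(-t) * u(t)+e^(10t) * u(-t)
For e^(-t) * u(t): L = 1/(s + 1), Re(s) > -1
For e^(10t) * u(-t): L = -1/(s-10), Re(s) < 10
Combined: F(s) = 1/(s + 1) - 1/(s-10), -1 < Re(s) < 10

Answer: 1/(s + 1) - 1/(s-10), ROC: -1 < Re(s) < 10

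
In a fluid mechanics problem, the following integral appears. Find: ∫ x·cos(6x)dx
By parts: u=x, dv=cos(6x) dx
du=dx, v=sin(6x)/6
=x·sin(6x)/6+cos(6x)/6²+C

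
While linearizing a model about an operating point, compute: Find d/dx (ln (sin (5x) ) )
Chain rule: d/dx[ln(u)]=u'/u where u=sin(5x)
u'=5cos(5x)

Answer: (5cos(5x))/(sin(5x))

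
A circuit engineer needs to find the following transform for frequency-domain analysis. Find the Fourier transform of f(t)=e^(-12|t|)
Using the standard pair: F{e^(-a|t|)} = 2a/(a^2 + omega^2)
With a = 12: F(omega) = 24/(144 + omega^2)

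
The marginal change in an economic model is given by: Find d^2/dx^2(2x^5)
Apply power rule 2 times:
d^1: 10x^4
d^2: 40x^3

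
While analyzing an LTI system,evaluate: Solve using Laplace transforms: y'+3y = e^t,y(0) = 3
Take L: sY - 3+3Y=1/(s-1)
Y(s+3)=1/(s-1)+3
Y=1/((s-1)(s+3))+3/(s+3)
Partial fractions: 1/((s-1)(s+3))=(1/4)/(s-1) - (1/4)/(s+3)
So Y=(1/4)/(s-1)+(11/4)/(s+3)
Inverse Laplace transform (L^(-1){1/(s-1)}=e^t, L^(-1){1/(s+3)}=e^(-3t)):

Answer: y(t)=(1/4)·e^t+(11/4)·e^(-3t)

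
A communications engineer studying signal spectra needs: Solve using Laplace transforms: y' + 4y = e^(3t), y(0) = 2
Take L: sY - 2+4Y=1/(s-3)
Y(s+4)=1/(s-3)+2
Y=1/((s-3)(s+4))+2/(s+4)
Partial fractions: 1/((s-3)(s+4))=(1/7)/(s-3) - (1/7)/(s+4)
So Y=(1/7)/(s-3)+(13/7)/(s+4)
Inverse Laplace transform (L^(-1){1/(s-3)}=e^(3t), L^(-1){1/(s+4)}=e^(-4t)):

Answer: y(t)=(1/7)·e^(3t)+(13/7)·e^(-4t)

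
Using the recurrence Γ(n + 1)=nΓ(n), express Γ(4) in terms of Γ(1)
Γ(4) = 3Γ(3) = 3·2Γ(2) = ... = 3!·Γ(1) = 6·Γ(1)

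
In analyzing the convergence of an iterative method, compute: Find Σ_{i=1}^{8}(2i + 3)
=2·Σ i + 3·8=2·36 + 24=96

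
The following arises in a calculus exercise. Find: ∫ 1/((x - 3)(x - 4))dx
Partial fractions: 1/((x-3)(x-4)) = A/(x-3) + B/(x-4)
A = -1, B = 1
∫ [-1· 1/(x-3) + 1· 1/(x-4)] dx
= (1)[ln|x-4| - ln|x-3|] + C

Answer: ln|(x-4)/(x-3)| + C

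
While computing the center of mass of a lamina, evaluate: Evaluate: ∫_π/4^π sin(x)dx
Antiderivative: -cos(x)
Evaluate at bounds: [-cos(1·π)/1] - [-cos(1·π/4)/1]
=(-(-1) + (√2/2))/1=1 + √2/2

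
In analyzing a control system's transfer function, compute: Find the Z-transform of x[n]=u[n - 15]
Using the time-shift property: Z{u[n-15]} = z^(-15)*z/(z-1)
= z^(-14)/(z-1)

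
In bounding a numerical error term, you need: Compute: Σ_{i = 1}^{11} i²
Using formula: Σ i^2=n(n + 1)(2n + 1)/6=11·12·23/6=506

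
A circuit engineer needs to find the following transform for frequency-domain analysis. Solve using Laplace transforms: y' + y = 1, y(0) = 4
Take L of both sides: sY(s) - 4 + Y(s)=1/s
Y(s)(s + 1)=1/s + 4
Y(s)=1/(s(s + 1)) + 4/(s + 1)
Partial fractions: 1/(s(s + 1))=1/s - 1/(s + 1)
So Y(s)=1/s + 3/(s + 1)
Inverse transform (L^(-1){1/s}=1, L^(-1){1/(s + 1)}=e^(-t)):

Answer: y(t)=1 + 3·e^(-t)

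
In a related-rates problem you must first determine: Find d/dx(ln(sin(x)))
Chain rule: d/dx[ln(u)] = u'/u where u = sin(x)
u' = cos(x)

Answer: (cos(x))/(sin(x))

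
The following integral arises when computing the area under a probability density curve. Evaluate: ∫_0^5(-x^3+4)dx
Step 1: Find antiderivative F(x)=(-1/4)x^4+4x
Step 2: F(5) - F(0)=-545/4 - (0)=-545/4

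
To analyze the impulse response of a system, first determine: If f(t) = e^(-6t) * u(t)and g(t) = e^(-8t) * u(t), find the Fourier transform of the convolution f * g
By the convolution theorem: F{f*g}=F(omega)*G(omega)
F(omega)=1/(6+j*omega), G(omega)=1/(8+j*omega)
F{f*g}=1/((6+j*omega)(8+j*omega))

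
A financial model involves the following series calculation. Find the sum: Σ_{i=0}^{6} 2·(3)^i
Geometric series: S=a(1 - r^n)/(1 - r)
a=2, r=3, n=7
S=2(1-2187)/-2=2186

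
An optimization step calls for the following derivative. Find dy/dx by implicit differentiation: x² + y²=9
Differentiate both sides: 2x+2y·(dy/dx) = 0
Solve: dy/dx = -2x/(2y) = -x/y

Answer: dy/dx = -x/y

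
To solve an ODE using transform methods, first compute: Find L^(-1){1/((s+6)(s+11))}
Partial fractions: 1/((s + 6)(s + 11))=A/(s + 6) + B/(s + 11)
Cover-up: A=1/(s + 11)|_{s=-6}=1/5; B=1/(s + 6)|_{s=-11}=-1/5
L^(-1)=(1/5)e^(-6t) - (1/5)e^(-11t)

Answer: (1/5)(e^(-6t) - e^(-11t))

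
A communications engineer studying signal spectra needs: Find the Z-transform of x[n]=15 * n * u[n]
Z{n * u[n]} = z/(z-1)^2
By linearity: Z{15 * n * u[n]} = 15z/(z-1)^2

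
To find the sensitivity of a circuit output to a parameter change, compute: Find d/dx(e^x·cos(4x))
Product rule: (fg)' = f'g+fg'
f = e^x, f' = e^x
g = cos(4x), g' = -4·sin(4x)

Answer: e^x·cos(4x)-4·e^x·sin(4x)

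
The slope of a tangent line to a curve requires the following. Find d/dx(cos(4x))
Chain rule: d/dx[cos(u)]=-sin(u)·u' where u=4x
u'=4

Answer: -4·sin(4x)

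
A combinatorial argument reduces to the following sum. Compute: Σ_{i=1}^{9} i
Using formula: Σ i^1=n(n+1)/2=9·10/2=45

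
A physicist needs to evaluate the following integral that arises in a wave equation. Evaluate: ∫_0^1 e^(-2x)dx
Antiderivative: (1/(-2))e^(-2x)
Evaluate: (1/(-2))(e^-2 - 1)

Answer: (e^-2 - 1)/(-2)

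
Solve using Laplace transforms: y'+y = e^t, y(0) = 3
Take L: sY - 3+Y = 1/(s-1)
Y(s+1) = 1/(s-1)+3
Y = 1/((s-1)(s+1))+3/(s+1)
Partial fractions: 1/((s-1)(s+1)) = (1/2)/(s-1) - (1/2)/(s+1)
So Y = (1/2)/(s-1)+(5/2)/(s+1)
Inverse Laplace transform (L^(-1){1/(s-1)} = e^t, L^(-1){1/(s+1)} = e^(-t)):

Answer: y(t) = (1/2)·e^t+(5/2)·e^(-t)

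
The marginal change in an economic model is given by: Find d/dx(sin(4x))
Chain rule: d/dx[sin(u)]=cos(u)·u' where u=4x
u'=4

Answer: 4·cos(4x)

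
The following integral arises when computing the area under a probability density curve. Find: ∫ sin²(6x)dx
Using identity sin²(u) = (1 - cos(2u))/2:
∫ (1 - cos(12x))/2 dx = x/2 - sin(12x)/24+C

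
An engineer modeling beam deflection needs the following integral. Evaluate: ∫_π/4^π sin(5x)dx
Antiderivative: -cos(5x)/5
Evaluate at bounds: [-cos(5·π)/5] - [-cos(5·π/4)/5]
= (-(-1) + (-√2/2))/5 = 1/5 - √2/10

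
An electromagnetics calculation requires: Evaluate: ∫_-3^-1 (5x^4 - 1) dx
Step 1: Find antiderivative F(x)=x^5 - x
Step 2: F(-1) - F(-3)=0 - (-240)=240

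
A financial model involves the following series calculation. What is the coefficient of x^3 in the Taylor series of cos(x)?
cos(x) has only even powers. Coefficient of x^3=0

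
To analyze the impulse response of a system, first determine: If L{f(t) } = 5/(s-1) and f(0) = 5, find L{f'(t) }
L{f'(t)}=s·F(s) - f(0)=5s/(s-1) - 5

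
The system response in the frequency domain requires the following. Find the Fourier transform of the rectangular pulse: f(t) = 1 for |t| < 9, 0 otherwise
F(omega)=integral from -9 to 9 of e^(-j*omega*t) dt
=2*sin(9*omega)/omega=18*sinc(9*omega/pi)

Answer: 2*sin(9*omega)/omega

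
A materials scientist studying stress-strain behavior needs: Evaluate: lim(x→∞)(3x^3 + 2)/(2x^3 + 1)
Divide numerator and denominator by x^3:
lim (3+2/x^3)/(2+1/x^3)=3/2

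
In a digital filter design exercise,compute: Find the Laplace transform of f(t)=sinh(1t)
L{sinh(at)}=a/(s²-a²)
L{sinh(1t)}=1/(s²-1)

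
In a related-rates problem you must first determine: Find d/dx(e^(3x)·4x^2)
Product rule: (fg)'=f'g + fg'
f=e^(3x), f'=3·e^(3x)
g=4x^2, g'=8x

Answer: 12·e^(3x)·x^2 + 8·e^(3x)·x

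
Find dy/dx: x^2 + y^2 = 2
Differentiate: 2x+2y·(dy/dx)=0
dy/dx=-2x/(2y)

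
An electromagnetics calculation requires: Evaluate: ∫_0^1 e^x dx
Antiderivative: e^x
Evaluate: (e^1-1)

Answer: e^1-1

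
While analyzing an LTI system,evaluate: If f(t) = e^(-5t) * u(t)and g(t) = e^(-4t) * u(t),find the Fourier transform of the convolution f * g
By the convolution theorem: F{f * g}=F(omega) * G(omega)
F(omega)=1/(5+j * omega), G(omega)=1/(4+j * omega)
F{f * g}=1/((5+j * omega)(4+j * omega))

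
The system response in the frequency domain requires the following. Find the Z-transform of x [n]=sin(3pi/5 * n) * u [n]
Z{sin(w0*n)*u[n]}=z*sin(w0)/(z^2-2z*cos(w0)+1)
With w0=3pi/5: X(z)=z*sin(3pi/5)/(z^2-2z*cos(3pi/5)+1)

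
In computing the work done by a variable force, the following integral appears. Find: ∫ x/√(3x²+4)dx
Let u=3x²+4, du=6x dx
∫ (1/6)·u^(-1/2) du=√u/3+C

Answer: √(3x²+4)/3+C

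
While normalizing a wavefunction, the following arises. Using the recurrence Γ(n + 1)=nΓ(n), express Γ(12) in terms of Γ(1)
Γ(12)=11Γ(11)=11·10Γ(10)=...=11!·Γ(1)=39916800·Γ(1)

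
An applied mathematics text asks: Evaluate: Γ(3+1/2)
Γ(n + 1/2) = (2n)!√π/(4^n·n!)
= 720√π/(64·6) = (15/8)·√π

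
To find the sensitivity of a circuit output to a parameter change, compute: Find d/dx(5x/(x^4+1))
Quotient rule: (f/g)'=(f'g - fg')/g²
f=5x, f'=5
g=x^4 + 1, g'=4x^3

Answer: (5·(x^4 + 1) - 20x^4)/(x^4 + 1)²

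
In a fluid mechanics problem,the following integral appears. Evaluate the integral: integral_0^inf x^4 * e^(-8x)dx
This is a Gamma integral. Substitute u=8x (du=8 dx):
integral_0^inf x^4*e^(-8x) dx=(1/8^5) integral_0^inf u^4*e^(-u) du
=Gamma(5)/8^5=4!/8^5=24/32768

Answer: 3/4096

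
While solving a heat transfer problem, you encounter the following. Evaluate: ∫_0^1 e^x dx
Antiderivative: e^x
Evaluate: (e^1 - 1)

Answer: e^1 - 1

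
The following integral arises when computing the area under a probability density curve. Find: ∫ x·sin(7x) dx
By parts: u=x, dv=sin(7x) dx
du=dx, v=-cos(7x)/7
=-x·cos(7x)/7+sin(7x)/7²+C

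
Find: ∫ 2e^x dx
Since d/dx[e^x]=+ e^x, we get 2e^x + C

Answer: 2e^x + C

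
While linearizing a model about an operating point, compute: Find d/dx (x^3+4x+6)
Power rule: d/dx(ax^n)=n·a·x^(n-1)
Term by term: 3·x^2+4

Answer: 3x^2+4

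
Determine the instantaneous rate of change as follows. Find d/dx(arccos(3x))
d/dx[arccos(u)] = -u'/√(1-u²), u = 3x, u' = 3

Answer: -3/√(1-9x²)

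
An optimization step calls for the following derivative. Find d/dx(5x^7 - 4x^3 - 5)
Power rule: d/dx(ax^n)=n·a·x^(n-1)
Term by term: 35·x^6-12·x^2

Answer: 35x^6-12x^2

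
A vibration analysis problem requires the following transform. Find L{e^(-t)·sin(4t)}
First shifting: L{e^(at)f(t)}=F(s-a)
L{sin(4t)}=4/(s² + 16)
Shift: 4/((s + 1)² + 16)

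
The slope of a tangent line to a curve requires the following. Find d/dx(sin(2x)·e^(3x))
Product rule: (fg)' = f'g + fg'
f = sin(2x), f' = 2·cos(2x)
g = e^(3x), g' = 3·e^(3x)

Answer: 2·cos(2x)·e^(3x) + 3·sin(2x)·e^(3x)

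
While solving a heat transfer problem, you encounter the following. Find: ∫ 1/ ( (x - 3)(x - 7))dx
Partial fractions: 1/((x-3)(x-7)) = A/(x-3) + B/(x-7)
A = -1/4, B = 1/4
∫ [-1/4· 1/(x-3) + 1/4· 1/(x-7)] dx
= (1/4)[ln|x-7| - ln|x-3|] + C

Answer: (1/4)·ln|(x-7)/(x-3)| + C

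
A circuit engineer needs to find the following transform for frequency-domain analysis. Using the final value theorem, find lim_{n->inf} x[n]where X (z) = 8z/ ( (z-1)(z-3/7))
Final value theorem: lim x[n] = lim_{z->1} (z-1)*X(z)
(z-1)*X(z) = 8z/(z-3/7)
As z->1: 8/(1-3/7) = 8/(4/7) = 14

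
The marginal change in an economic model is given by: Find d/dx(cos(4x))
Chain rule: d/dx[cos(u)]=-sin(u)·u' where u=4x
u'=4

Answer: -4·sin(4x)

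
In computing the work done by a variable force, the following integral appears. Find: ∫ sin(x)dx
Using standard integral: ∫ sin(x) dx=-cos(x) + C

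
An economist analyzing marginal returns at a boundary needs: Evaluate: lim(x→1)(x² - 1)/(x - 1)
Factor: (x² - 1) = (x-1)(x + 1)
Cancel (x-1): lim(x→1) (x + 1) = 2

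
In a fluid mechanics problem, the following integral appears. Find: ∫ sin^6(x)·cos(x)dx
Let u=sin(x), du=cos(x) dx
∫ u^6 du=u^7/7 + C

Answer: sin^7(x)/7 + C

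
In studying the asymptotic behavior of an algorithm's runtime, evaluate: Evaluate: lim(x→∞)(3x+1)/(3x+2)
Divide numerator and denominator by x:
lim (3 + 1/x)/(3 + 2/x)=1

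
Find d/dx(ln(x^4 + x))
Chain rule: d/dx[ln(u)] = u'/u where u = x^4 + x
u' = 4x^3 + 1

Answer: (4x^3 + 1)/(x^4 + x)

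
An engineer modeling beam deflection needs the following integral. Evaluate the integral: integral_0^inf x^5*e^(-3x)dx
This is a Gamma integral. Substitute u=3x (du=3 dx):
integral_0^inf x^5 * e^(-3x) dx=(1/3^6) integral_0^inf u^5 * e^(-u) du
=Gamma(6)/3^6=5!/3^6=120/729

Answer: 40/243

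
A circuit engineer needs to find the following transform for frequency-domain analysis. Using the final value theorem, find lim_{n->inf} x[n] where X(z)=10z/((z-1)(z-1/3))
Final value theorem: lim x[n]=lim_{z->1} (z-1)*X(z)
(z-1)*X(z)=10z/(z-1/3)
As z->1: 10/(1 - 1/3)=10/(2/3)=15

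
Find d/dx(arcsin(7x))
d/dx[arcsin(u)]=u'/√(1-u²), u=7x, u'=7

Answer: 7/√(1-49x²)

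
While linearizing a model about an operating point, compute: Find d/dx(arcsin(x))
d/dx[arcsin(u)]=u'/√(1-u²), u=x, u'=1

Answer: 1/√(1-x²)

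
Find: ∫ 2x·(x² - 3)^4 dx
Let u=x² - 3, du=2x dx
∫ u^4 du=u^5/5+C

Answer: (x² - 3)^5/5+C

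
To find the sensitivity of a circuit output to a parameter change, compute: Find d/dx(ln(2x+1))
Chain rule: d/dx[ln(u)] = u'/u where u = 2x+1
u' = 2

Answer: (2)/(2x+1)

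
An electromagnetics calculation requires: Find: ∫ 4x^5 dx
Using power rule: ∫ 4x^5 dx=4/6 x^6+C=(2/3)x^6+C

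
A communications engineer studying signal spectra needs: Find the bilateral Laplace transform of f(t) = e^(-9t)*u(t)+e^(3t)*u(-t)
For e^(-9t) * u(t): L = 1/(s+9), Re(s) > -9
For e^(3t) * u(-t): L = -1/(s-3), Re(s) < 3
Combined: F(s) = 1/(s+9)-1/(s-3), -9 < Re(s) < 3

Answer: 1/(s+9)-1/(s-3), ROC: -9 < Re(s) < 3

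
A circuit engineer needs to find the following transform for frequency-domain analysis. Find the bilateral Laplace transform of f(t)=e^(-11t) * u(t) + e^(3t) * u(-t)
For e^(-11t)*u(t): L = 1/(s + 11), Re(s) > -11
For e^(3t)*u(-t): L = -1/(s-3), Re(s) < 3
Combined: F(s) = 1/(s + 11) - 1/(s-3), -11 < Re(s) < 3

Answer: 1/(s + 11) - 1/(s-3), ROC: -11 < Re(s) < 3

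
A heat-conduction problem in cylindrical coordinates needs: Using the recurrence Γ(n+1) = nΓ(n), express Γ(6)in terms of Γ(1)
Γ(6)=5Γ(5)=5·4Γ(4)=...=5!·Γ(1)=120·Γ(1)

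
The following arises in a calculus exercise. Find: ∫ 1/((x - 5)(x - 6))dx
Partial fractions: 1/((x-5)(x-6))=A/(x-5) + B/(x-6)
A=-1, B=1
∫ [-1· 1/(x-5) + 1· 1/(x-6)] dx
=(1)[ln|x-6| - ln|x-5|] + C

Answer: ln|(x-6)/(x-5)| + C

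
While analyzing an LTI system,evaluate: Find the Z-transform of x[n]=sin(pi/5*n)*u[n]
Z{sin(w0*n)*u[n]}=z*sin(w0)/(z^2-2z*cos(w0)+1)
With w0=pi/5: X(z)=z*sin(pi/5)/(z^2-2z*cos(pi/5)+1)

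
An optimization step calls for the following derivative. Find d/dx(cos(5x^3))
Chain rule: d/dx[cos(u)] = -sin(u)·u' where u = 5x^3
u' = 15x^2

Answer: -15x^2·sin(5x^3)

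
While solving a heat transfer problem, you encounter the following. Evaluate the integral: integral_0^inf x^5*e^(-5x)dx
This is a Gamma integral. Substitute u=5x (du=5 dx):
integral_0^inf x^5 * e^(-5x) dx=(1/5^6) integral_0^inf u^5 * e^(-u) du
=Gamma(6)/5^6=5!/5^6=120/15625

Answer: 24/3125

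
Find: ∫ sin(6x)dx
Using substitution u = 6x: ∫ sin(u) du/6 = -cos(u)/6 + C

Answer: (-1/6)cos(6x) + C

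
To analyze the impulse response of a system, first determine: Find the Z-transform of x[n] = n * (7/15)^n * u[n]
Using the property Z{n * a^n * u[n]} = az/(z-a)^2
With a = 7/15: X(z) = (7/15)z/(z - 7/15)^2, |z| > 7/15

Answer: (7/15)z/(z - 7/15)^2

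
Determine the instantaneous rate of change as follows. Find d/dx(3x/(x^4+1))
Quotient rule: (f/g)' = (f'g - fg')/g²
f = 3x, f' = 3
g = x^4 + 1, g' = 4x^3

Answer: (3·(x^4 + 1) - 12x^4)/(x^4 + 1)²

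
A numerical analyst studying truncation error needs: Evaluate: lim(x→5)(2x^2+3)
Polynomial is continuous, so substitute x=5:
2·5^2 + 3=53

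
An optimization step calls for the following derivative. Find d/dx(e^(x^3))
Chain rule: d/dx[e^u]=e^u · u' where u=x^3
u'=3x^2

Answer: 3x^2·e^(x^3)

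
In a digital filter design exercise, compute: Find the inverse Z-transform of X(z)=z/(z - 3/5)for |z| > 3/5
Standard pair: z/(z-a) <-> a^n*u[n] for causal signals
With a=3/5: x[n]=(3/5)^n*u[n]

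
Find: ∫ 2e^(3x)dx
Since d/dx[e^(3x)] = 3e^(3x), we get 2/3 e^(3x)+C

Answer: (2/3)e^(3x)+C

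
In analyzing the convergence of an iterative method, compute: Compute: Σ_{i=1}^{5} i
Using formula: Σ i^1 = n(n+1)/2 = 5·6/2 = 15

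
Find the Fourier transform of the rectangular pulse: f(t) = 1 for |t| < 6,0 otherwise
F(omega) = integral from -6 to 6 of e^(-j*omega*t) dt
= 2*sin(6*omega)/omega = 12*sinc(6*omega/pi)

Answer: 2*sin(6*omega)/omega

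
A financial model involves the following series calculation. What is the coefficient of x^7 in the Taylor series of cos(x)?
cos(x) has only even powers. Coefficient of x^7 = 0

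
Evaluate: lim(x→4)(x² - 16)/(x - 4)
Factor: (x² - 16) = (x-4)(x+4)
Cancel (x-4): lim(x→4) (x+4) = 8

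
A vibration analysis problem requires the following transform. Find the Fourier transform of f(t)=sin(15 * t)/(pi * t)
sin(W*t)/(pi*t) = (W/pi)*sinc(W*t/pi) is the impulse response of the ideal low-pass filter with cutoff W (here W = 15).
Its Fourier transform is a rectangular function:
F(omega) = 1 for |omega| < 15, 0 otherwise

Answer: rect(omega/30) [i.e., 1 for |omega| < 15, 0 otherwise]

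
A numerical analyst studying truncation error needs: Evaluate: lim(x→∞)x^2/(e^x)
Apply L'Hôpital 2 times (∞/∞ each time):
Eventually get 2!/(e^x) → 0

Answer: 0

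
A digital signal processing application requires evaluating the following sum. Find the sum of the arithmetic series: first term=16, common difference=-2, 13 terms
Last term: a_n=16 + (13 - 1)·-2=-8
Sum=n(a_1 + a_n)/2=13(16 + (-8))/2=52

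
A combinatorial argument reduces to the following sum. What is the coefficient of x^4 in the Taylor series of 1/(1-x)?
1/(1-x)=Σ x^n for |x|<1
All coefficients are 1

Answer: 1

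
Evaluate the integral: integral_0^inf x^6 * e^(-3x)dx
This is a Gamma integral. Substitute u=3x (du=3 dx):
integral_0^inf x^6 * e^(-3x) dx=(1/3^7) integral_0^inf u^6 * e^(-u) du
=Gamma(7)/3^7=6!/3^7=720/2187

Answer: 80/243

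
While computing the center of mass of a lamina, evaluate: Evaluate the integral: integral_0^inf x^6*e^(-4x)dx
This is a Gamma integral. Substitute u=4x (du=4 dx):
integral_0^inf x^6*e^(-4x) dx=(1/4^7) integral_0^inf u^6*e^(-u) du
=Gamma(7)/4^7=6!/4^7=720/16384

Answer: 45/1024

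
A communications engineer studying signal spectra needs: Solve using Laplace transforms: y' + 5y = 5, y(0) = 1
Take L of both sides: sY(s)-1+5Y(s) = 5/s
Y(s)(s+5) = 5/s+1
Y(s) = 5/(s(s+5))+1/(s+5)
Partial fractions: 5/(s(s+5)) = 1/s - 1/(s+5)
So Y(s) = 1/s
Inverse transform (L^(-1){1/s} = 1, L^(-1){1/(s+5)} = e^(-5t)):

Answer: y(t) = 1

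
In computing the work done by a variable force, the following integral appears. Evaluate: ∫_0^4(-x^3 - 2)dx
Step 1: Find antiderivative F(x)=(-1/4)x^4-2x
Step 2: F(4) - F(0)=-72 - (0)=-72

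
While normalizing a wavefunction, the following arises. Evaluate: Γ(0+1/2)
Γ(1/2) = √π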